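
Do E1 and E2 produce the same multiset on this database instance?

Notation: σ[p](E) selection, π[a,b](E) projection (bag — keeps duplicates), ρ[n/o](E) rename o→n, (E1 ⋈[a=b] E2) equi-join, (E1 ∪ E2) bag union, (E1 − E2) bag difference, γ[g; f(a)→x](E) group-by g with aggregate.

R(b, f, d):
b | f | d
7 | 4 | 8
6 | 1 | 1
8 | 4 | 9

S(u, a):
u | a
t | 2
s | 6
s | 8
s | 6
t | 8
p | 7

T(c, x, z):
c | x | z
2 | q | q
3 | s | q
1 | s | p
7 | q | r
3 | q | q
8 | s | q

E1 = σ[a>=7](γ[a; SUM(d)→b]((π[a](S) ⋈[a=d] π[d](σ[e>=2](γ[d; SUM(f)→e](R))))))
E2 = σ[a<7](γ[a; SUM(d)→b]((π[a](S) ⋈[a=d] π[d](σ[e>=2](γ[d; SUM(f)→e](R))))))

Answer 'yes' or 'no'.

E1 row counts bottom-up:
  S → 6
  π[a](S) → 6
  R → 3
  γ[d; SUM(f)→e](R) → 3
  σ[e>=2](γ[d; SUM(f)→e](R)) → 2
  π[d](σ[e>=2](γ[d; SUM(f)→e](R))) → 2
  (π[a](S) ⋈[a=d] π[d](σ[e>=2](γ[d; SUM(f)→e](R)))) → 2
  γ[a; SUM(d)→b]((π[a](S) ⋈[a=d] π[d](σ[e>=2](γ[d; SUM(f)→e](R))))) → 1
  σ[a>=7](γ[a; SUM(d)→b]((π[a](S) ⋈[a=d] π[d](σ[e>=2](γ[d; SUM(f)→e](R)))))) → 1
E2 row counts bottom-up:
  S → 6
  π[a](S) → 6
  R → 3
  γ[d; SUM(f)→e](R) → 3
  σ[e>=2](γ[d; SUM(f)→e](R)) → 2
  π[d](σ[e>=2](γ[d; SUM(f)→e](R))) → 2
  (π[a](S) ⋈[a=d] π[d](σ[e>=2](γ[d; SUM(f)→e](R)))) → 2
  γ[a; SUM(d)→b]((π[a](S) ⋈[a=d] π[d](σ[e>=2](γ[d; SUM(f)→e](R))))) → 1
  σ[a<7](γ[a; SUM(d)→b]((π[a](S) ⋈[a=d] π[d](σ[e>=2](γ[d; SUM(f)→e](R)))))) → 0

E1 result:
a | b
8 | 16
E2 result:
a | b
(0 rows)
Witness: (8, 16) appears 1× in E1 but 0× in E2.

no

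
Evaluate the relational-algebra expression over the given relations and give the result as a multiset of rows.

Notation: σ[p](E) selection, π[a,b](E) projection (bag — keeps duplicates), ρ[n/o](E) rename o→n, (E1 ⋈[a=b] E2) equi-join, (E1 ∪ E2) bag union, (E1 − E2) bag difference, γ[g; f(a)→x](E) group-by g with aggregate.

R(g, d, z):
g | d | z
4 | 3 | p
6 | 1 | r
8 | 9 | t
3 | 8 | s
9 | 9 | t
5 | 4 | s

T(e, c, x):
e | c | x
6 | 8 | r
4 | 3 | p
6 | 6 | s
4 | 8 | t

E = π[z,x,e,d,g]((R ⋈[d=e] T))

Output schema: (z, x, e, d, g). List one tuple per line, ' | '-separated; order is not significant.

Subexpression sizes:
  R → 6
  T → 4
  (R ⋈[d=e] T) → 2
  π[z,x,e,d,g]((R ⋈[d=e] T)) → 2

== RESULT ==
z | x | e | d | g
s | p | 4 | 4 | 5
s | t | 4 | 4 | 5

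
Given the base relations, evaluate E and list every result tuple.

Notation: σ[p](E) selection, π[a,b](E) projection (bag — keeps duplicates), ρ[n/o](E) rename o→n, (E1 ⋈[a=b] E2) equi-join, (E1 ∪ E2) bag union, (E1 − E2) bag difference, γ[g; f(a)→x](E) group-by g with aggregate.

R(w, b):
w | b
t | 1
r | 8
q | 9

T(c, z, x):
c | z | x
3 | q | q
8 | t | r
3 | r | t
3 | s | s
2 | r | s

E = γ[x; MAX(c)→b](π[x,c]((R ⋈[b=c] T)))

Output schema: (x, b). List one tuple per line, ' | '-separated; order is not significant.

Per-node cardinality:
  R → 3
  T → 5
  (R ⋈[b=c] T) → 1
  π[x,c]((R ⋈[b=c] T)) → 1
  γ[x; MAX(c)→b](π[x,c]((R ⋈[b=c] T))) → 1

== RESULT ==
x | b
r | 8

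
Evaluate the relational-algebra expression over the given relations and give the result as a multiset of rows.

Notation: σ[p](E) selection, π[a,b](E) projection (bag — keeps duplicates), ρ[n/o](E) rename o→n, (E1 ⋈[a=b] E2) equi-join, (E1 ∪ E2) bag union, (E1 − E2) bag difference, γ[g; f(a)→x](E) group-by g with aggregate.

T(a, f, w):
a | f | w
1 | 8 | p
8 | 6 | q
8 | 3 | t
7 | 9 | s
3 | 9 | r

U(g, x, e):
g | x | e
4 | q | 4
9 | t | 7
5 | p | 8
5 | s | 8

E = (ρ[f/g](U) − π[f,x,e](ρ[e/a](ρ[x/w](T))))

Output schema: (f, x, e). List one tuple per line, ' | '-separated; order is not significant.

Row counts bottom-up:
  U → 4
  ρ[f/g](U) → 4
  T → 5
  ρ[x/w](T) → 5
  ρ[e/a](ρ[x/w](T)) → 5
  π[f,x,e](ρ[e/a](ρ[x/w](T))) → 5
  (ρ[f/g](U) − π[f,x,e](ρ[e/a](ρ[x/w](T)))) → 4

== RESULT ==
f | x | e
4 | q | 4
5 | p | 8
5 | s | 8
9 | t | 7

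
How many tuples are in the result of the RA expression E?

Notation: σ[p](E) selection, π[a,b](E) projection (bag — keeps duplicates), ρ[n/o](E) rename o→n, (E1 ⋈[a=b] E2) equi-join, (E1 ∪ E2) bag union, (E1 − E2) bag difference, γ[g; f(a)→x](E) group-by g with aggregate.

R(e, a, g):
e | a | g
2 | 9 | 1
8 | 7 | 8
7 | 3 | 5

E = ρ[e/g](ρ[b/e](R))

Row counts bottom-up:
  R → 3
  ρ[b/e](R) → 3
  ρ[e/g](ρ[b/e](R)) → 3

|E| = 3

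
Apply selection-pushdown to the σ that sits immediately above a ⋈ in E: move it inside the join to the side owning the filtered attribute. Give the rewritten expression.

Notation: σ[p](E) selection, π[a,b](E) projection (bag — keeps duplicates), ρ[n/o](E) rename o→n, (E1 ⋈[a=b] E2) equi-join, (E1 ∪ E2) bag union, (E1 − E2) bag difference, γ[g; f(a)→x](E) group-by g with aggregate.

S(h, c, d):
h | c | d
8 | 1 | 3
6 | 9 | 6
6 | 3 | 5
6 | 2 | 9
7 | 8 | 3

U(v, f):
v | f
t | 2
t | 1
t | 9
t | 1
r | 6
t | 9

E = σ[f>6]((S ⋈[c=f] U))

σ filters on f, owned by the right side.
E' = (S ⋈[c=f] σ[f>6](U))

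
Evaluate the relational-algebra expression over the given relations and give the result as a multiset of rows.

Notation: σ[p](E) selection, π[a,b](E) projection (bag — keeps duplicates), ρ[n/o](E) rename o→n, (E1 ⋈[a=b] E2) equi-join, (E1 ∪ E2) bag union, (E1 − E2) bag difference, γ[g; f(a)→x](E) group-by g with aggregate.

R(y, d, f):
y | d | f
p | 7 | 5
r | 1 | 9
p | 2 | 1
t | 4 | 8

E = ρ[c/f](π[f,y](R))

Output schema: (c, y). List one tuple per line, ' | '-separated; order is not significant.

Row counts bottom-up:
  R → 4
  π[f,y](R) → 4
  ρ[c/f](π[f,y](R)) → 4

== RESULT ==
c | y
1 | p
5 | p
8 | t
9 | r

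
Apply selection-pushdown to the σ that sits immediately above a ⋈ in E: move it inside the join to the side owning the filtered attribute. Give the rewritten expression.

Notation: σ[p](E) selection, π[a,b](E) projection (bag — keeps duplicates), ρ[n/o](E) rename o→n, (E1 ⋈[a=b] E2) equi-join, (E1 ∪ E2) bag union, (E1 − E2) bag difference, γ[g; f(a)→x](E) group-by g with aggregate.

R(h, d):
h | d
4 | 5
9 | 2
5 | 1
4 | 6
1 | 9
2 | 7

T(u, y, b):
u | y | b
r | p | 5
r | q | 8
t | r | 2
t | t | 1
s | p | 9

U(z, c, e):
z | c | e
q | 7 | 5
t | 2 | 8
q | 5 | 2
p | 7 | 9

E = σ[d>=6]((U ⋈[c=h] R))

σ filters on d, owned by the right side.
E' = (U ⋈[c=h] σ[d>=6](R))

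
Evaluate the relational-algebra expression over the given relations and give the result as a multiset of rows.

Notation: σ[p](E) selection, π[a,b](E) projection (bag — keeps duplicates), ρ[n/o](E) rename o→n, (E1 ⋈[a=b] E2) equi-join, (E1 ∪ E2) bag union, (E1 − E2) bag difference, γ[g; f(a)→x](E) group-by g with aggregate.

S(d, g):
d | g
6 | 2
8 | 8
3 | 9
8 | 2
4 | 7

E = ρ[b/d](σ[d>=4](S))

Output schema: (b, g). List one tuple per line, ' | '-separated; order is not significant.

Stepwise |·|:
  S → 5
  σ[d>=4](S) → 4
  ρ[b/d](σ[d>=4](S)) → 4

== RESULT ==
b | g
4 | 7
6 | 2
8 | 2
8 | 8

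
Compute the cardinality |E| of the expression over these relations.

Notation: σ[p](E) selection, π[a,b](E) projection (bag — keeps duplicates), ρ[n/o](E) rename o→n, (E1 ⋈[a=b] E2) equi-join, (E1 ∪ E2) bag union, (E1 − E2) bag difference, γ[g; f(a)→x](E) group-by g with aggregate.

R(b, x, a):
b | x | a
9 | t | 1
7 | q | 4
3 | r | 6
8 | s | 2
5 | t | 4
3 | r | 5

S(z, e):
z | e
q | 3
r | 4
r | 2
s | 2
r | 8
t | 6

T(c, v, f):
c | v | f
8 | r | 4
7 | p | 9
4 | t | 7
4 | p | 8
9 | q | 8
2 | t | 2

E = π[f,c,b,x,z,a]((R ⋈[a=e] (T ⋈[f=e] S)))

Stepwise |·|:
  R → 6
  T → 6
  S → 6
  (T ⋈[f=e] S) → 5
  (R ⋈[a=e] (T ⋈[f=e] S)) → 4
  π[f,c,b,x,z,a]((R ⋈[a=e] (T ⋈[f=e] S))) → 4

|E| = 4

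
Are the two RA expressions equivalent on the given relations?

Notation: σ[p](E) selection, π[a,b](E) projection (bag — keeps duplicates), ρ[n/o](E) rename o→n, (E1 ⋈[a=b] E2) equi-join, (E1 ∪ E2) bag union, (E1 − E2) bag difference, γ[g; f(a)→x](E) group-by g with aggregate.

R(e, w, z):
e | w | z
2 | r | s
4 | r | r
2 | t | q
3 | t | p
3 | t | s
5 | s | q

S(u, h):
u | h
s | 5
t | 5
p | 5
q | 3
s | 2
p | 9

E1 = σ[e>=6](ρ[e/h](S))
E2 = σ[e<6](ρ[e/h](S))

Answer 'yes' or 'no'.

E1 stepwise |·|:
  S → 6
  ρ[e/h](S) → 6
  σ[e>=6](ρ[e/h](S)) → 1
E2 stepwise |·|:
  S → 6
  ρ[e/h](S) → 6
  σ[e<6](ρ[e/h](S)) → 5

E1 result:
u | e
p | 9
E2 result:
u | e
p | 5
q | 3
s | 2
s | 5
t | 5
Witness: ('p', 5) appears 0× in E1 but 1× in E2.

no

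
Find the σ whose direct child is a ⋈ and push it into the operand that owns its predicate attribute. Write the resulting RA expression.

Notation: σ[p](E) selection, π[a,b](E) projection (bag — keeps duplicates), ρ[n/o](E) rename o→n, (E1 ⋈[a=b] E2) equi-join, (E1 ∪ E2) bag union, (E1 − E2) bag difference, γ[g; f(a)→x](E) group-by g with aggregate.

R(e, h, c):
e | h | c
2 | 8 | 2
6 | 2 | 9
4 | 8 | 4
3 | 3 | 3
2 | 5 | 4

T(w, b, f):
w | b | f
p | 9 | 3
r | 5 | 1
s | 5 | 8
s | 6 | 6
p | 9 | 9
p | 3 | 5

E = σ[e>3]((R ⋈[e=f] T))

σ filters on e, owned by the left side.
E' = (σ[e>3](R) ⋈[e=f] T)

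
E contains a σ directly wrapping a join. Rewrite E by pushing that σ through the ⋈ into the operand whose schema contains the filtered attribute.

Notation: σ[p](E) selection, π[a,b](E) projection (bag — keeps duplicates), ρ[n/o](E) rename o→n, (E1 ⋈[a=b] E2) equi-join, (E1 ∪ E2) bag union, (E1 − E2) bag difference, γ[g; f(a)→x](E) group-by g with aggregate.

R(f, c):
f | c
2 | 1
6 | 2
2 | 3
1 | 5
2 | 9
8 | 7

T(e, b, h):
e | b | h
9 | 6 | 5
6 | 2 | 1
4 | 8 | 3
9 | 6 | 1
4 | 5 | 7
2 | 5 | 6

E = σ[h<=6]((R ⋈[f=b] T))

σ filters on h, owned by the right side.
E' = (R ⋈[f=b] σ[h<=6](T))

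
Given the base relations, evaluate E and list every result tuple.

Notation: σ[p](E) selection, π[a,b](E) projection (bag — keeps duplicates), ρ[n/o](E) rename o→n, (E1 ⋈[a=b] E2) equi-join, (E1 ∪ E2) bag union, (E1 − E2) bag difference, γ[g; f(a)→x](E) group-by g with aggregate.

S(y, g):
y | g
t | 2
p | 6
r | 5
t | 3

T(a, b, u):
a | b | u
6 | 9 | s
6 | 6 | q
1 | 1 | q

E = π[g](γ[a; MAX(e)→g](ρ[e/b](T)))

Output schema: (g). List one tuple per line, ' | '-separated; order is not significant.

Stepwise |·|:
  T → 3
  ρ[e/b](T) → 3
  γ[a; MAX(e)→g](ρ[e/b](T)) → 2
  π[g](γ[a; MAX(e)→g](ρ[e/b](T))) → 2

== RESULT ==
g
1
9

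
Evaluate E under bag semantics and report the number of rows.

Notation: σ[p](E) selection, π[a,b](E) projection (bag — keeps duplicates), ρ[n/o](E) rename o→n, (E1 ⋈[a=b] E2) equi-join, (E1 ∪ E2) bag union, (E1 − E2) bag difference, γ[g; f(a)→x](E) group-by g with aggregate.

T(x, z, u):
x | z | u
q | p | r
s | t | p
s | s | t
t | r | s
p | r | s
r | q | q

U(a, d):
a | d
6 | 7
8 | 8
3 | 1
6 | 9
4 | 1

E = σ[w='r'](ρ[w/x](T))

Per-node cardinality:
  T → 6
  ρ[w/x](T) → 6
  σ[w='r'](ρ[w/x](T)) → 1

|E| = 1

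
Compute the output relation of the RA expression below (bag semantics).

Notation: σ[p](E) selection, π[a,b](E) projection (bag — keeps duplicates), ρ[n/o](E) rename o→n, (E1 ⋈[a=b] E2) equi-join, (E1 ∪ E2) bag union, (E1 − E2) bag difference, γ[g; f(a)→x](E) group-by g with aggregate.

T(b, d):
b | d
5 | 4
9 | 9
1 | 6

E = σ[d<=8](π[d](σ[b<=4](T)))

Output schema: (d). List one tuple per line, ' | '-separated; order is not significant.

Subexpression sizes:
  T → 3
  σ[b<=4](T) → 1
  π[d](σ[b<=4](T)) → 1
  σ[d<=8](π[d](σ[b<=4](T))) → 1

== RESULT ==
d
6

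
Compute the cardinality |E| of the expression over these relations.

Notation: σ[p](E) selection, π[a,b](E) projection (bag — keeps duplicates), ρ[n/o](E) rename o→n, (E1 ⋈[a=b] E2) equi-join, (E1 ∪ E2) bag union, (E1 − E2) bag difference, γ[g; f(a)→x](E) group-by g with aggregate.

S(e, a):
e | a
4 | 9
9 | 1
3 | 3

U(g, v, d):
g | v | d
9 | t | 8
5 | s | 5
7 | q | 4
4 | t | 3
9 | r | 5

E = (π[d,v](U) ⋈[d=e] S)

Stepwise |·|:
  U → 5
  π[d,v](U) → 5
  S → 3
  (π[d,v](U) ⋈[d=e] S) → 2

|E| = 2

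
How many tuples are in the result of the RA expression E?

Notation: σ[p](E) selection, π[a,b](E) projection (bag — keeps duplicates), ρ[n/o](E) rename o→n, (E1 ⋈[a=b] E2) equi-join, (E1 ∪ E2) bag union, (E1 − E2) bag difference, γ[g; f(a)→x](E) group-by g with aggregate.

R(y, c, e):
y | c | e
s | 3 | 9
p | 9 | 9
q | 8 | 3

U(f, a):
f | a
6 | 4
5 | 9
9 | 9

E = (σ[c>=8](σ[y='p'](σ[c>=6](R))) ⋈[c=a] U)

Subexpression sizes:
  R → 3
  σ[c>=6](R) → 2
  σ[y='p'](σ[c>=6](R)) → 1
  σ[c>=8](σ[y='p'](σ[c>=6](R))) → 1
  U → 3
  (σ[c>=8](σ[y='p'](σ[c>=6](R))) ⋈[c=a] U) → 2

|E| = 2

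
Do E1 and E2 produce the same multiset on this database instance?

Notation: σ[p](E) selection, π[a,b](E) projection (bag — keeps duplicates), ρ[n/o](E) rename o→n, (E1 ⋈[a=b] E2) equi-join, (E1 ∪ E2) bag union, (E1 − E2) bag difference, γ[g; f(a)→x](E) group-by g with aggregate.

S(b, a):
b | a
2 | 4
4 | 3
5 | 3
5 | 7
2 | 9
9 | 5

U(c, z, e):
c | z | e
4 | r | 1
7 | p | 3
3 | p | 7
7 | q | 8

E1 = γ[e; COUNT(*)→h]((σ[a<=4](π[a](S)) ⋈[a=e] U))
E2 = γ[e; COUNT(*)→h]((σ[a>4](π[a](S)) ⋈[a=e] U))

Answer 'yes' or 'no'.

E1 stepwise |·|:
  S → 6
  π[a](S) → 6
  σ[a<=4](π[a](S)) → 3
  U → 4
  (σ[a<=4](π[a](S)) ⋈[a=e] U) → 2
  γ[e; COUNT(*)→h]((σ[a<=4](π[a](S)) ⋈[a=e] U)) → 1
E2 stepwise |·|:
  S → 6
  π[a](S) → 6
  σ[a>4](π[a](S)) → 3
  U → 4
  (σ[a>4](π[a](S)) ⋈[a=e] U) → 1
  γ[e; COUNT(*)→h]((σ[a>4](π[a](S)) ⋈[a=e] U)) → 1

E1 result:
e | h
3 | 2
E2 result:
e | h
7 | 1
Witness: (3, 2) appears 1× in E1 but 0× in E2.

no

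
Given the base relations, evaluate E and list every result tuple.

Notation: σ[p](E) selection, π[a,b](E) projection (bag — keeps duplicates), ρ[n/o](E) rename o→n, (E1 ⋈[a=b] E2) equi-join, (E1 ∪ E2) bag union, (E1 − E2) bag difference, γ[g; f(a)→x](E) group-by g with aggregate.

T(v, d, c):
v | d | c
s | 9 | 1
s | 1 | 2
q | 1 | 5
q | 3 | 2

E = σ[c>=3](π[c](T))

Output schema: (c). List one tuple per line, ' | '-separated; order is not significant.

Subexpression sizes:
  T → 4
  π[c](T) → 4
  σ[c>=3](π[c](T)) → 1

== RESULT ==
c
5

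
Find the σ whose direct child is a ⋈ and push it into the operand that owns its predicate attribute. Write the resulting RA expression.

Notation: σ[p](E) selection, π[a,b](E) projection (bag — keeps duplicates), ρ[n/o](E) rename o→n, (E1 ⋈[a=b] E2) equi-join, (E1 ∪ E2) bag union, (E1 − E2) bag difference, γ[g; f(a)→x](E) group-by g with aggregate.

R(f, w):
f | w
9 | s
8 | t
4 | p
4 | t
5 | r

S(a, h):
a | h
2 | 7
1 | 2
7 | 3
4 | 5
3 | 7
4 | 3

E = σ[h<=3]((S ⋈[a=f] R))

σ filters on h, owned by the left side.
E' = (σ[h<=3](S) ⋈[a=f] R)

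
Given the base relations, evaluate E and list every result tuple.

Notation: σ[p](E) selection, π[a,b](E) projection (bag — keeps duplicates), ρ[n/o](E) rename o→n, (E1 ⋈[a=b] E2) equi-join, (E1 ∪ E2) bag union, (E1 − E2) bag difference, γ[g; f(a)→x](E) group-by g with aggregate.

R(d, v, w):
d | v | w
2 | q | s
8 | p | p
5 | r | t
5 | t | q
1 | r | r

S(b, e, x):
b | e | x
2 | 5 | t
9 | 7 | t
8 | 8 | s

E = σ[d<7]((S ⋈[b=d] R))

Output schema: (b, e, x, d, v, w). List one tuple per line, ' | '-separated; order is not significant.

Subexpression sizes:
  S → 3
  R → 5
  (S ⋈[b=d] R) → 2
  σ[d<7]((S ⋈[b=d] R)) → 1

== RESULT ==
b | e | x | d | v | w
2 | 5 | t | 2 | q | s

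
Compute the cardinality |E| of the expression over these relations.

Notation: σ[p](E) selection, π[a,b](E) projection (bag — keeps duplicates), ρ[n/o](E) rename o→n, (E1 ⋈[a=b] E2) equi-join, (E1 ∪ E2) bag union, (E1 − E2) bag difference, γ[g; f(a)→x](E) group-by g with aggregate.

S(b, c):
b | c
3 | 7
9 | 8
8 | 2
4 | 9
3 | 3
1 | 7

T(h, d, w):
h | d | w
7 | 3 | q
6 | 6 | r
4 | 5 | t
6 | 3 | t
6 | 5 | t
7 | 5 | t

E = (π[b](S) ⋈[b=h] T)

Subexpression sizes:
  S → 6
  π[b](S) → 6
  T → 6
  (π[b](S) ⋈[b=h] T) → 1

|E| = 1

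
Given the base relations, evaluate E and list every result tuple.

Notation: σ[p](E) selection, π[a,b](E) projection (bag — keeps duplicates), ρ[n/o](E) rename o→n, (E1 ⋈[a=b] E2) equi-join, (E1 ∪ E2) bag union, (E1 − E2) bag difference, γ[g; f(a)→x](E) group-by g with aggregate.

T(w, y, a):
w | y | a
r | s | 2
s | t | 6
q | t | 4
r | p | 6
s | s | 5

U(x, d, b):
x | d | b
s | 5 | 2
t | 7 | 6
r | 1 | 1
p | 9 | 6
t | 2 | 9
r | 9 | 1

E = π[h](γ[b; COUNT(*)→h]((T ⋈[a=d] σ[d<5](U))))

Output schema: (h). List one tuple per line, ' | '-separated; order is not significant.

Per-node cardinality:
  T → 5
  U → 6
  σ[d<5](U) → 2
  (T ⋈[a=d] σ[d<5](U)) → 1
  γ[b; COUNT(*)→h]((T ⋈[a=d] σ[d<5](U))) → 1
  π[h](γ[b; COUNT(*)→h]((T ⋈[a=d] σ[d<5](U)))) → 1

== RESULT ==
h
1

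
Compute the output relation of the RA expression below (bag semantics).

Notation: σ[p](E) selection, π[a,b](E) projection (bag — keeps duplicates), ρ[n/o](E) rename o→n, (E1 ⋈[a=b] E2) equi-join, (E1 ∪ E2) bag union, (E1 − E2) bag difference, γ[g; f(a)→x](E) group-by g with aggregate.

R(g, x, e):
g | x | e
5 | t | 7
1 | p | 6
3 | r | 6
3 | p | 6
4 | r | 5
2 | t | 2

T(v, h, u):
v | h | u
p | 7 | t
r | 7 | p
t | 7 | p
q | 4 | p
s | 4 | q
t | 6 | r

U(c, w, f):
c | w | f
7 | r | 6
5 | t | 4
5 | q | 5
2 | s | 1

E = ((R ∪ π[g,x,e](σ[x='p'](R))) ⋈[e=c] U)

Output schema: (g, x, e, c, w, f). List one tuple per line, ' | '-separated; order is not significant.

Per-node cardinality:
  R → 6
  R → 6
  σ[x='p'](R) → 2
  π[g,x,e](σ[x='p'](R)) → 2
  (R ∪ π[g,x,e](σ[x='p'](R))) → 8
  U → 4
  ((R ∪ π[g,x,e](σ[x='p'](R))) ⋈[e=c] U) → 4

== RESULT ==
g | x | e | c | w | f
2 | t | 2 | 2 | s | 1
4 | r | 5 | 5 | q | 5
4 | r | 5 | 5 | t | 4
5 | t | 7 | 7 | r | 6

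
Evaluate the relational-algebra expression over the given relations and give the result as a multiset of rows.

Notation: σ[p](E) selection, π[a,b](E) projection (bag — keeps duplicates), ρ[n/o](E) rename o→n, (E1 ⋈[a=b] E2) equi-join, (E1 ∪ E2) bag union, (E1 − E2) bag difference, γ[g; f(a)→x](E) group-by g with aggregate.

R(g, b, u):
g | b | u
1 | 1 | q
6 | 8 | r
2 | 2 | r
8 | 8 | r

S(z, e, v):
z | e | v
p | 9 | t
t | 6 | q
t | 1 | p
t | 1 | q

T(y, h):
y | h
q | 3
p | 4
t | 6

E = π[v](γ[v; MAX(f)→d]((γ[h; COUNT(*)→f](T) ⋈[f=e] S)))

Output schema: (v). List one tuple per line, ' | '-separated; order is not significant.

Per-node cardinality:
  T → 3
  γ[h; COUNT(*)→f](T) → 3
  S → 4
  (γ[h; COUNT(*)→f](T) ⋈[f=e] S) → 6
  γ[v; MAX(f)→d]((γ[h; COUNT(*)→f](T) ⋈[f=e] S)) → 2
  π[v](γ[v; MAX(f)→d]((γ[h; COUNT(*)→f](T) ⋈[f=e] S))) → 2

== RESULT ==
v
p
q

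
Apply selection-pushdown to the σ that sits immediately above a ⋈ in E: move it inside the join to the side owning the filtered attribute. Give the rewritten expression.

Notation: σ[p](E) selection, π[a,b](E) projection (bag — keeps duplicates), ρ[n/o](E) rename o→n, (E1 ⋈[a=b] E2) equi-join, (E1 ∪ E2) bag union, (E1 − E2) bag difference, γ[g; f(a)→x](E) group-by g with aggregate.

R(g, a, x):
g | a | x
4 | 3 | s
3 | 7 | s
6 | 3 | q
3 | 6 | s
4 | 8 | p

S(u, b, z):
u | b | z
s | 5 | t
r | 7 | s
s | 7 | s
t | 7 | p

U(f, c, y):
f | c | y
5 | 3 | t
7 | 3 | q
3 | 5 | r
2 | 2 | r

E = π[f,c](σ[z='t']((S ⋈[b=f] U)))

σ filters on z, owned by the left side.
E' = π[f,c]((σ[z='t'](S) ⋈[b=f] U))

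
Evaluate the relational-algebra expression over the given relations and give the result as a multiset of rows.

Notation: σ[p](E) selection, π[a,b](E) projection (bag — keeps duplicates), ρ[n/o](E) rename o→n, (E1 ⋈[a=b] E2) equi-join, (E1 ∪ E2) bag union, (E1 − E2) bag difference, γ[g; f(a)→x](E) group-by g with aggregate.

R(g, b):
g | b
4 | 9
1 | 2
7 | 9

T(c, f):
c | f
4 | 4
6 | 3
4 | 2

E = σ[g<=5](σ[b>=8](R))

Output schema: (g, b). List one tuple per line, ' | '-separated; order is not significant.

Stepwise |·|:
  R → 3
  σ[b>=8](R) → 2
  σ[g<=5](σ[b>=8](R)) → 1

== RESULT ==
g | b
4 | 9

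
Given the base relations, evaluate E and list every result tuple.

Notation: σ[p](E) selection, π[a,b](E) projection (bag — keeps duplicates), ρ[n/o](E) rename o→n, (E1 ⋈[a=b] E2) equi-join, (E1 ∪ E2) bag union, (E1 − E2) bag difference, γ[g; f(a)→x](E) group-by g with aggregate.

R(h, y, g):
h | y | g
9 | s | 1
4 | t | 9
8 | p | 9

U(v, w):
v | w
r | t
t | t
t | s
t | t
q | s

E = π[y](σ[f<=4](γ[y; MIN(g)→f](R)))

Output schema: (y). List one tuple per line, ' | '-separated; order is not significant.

Subexpression sizes:
  R → 3
  γ[y; MIN(g)→f](R) → 3
  σ[f<=4](γ[y; MIN(g)→f](R)) → 1
  π[y](σ[f<=4](γ[y; MIN(g)→f](R))) → 1

== RESULT ==
y
s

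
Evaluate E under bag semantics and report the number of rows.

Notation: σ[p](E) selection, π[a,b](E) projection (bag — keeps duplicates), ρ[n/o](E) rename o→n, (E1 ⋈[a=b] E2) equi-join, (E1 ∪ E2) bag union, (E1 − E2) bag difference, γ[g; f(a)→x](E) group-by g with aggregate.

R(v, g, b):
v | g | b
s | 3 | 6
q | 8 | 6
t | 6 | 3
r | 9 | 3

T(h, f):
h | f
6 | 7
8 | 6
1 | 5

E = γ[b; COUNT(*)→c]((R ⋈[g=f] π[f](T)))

Stepwise |·|:
  R → 4
  T → 3
  π[f](T) → 3
  (R ⋈[g=f] π[f](T)) → 1
  γ[b; COUNT(*)→c]((R ⋈[g=f] π[f](T))) → 1

|E| = 1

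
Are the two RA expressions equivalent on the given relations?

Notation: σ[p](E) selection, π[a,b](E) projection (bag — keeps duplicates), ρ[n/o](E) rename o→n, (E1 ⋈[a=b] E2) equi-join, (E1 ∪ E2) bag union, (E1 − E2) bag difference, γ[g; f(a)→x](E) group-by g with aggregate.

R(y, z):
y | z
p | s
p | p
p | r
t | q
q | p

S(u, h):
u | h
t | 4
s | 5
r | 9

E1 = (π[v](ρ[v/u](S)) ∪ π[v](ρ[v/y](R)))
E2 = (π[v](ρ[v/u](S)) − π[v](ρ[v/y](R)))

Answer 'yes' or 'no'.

E1 subexpression sizes:
  S → 3
  ρ[v/u](S) → 3
  π[v](ρ[v/u](S)) → 3
  R → 5
  ρ[v/y](R) → 5
  π[v](ρ[v/y](R)) → 5
  (π[v](ρ[v/u](S)) ∪ π[v](ρ[v/y](R))) → 8
E2 subexpression sizes:
  S → 3
  ρ[v/u](S) → 3
  π[v](ρ[v/u](S)) → 3
  R → 5
  ρ[v/y](R) → 5
  π[v](ρ[v/y](R)) → 5
  (π[v](ρ[v/u](S)) − π[v](ρ[v/y](R))) → 2

E1 result:
v
p
p
p
q
r
s
t
t
E2 result:
v
r
s
Witness: ('t',) appears 2× in E1 but 0× in E2.

no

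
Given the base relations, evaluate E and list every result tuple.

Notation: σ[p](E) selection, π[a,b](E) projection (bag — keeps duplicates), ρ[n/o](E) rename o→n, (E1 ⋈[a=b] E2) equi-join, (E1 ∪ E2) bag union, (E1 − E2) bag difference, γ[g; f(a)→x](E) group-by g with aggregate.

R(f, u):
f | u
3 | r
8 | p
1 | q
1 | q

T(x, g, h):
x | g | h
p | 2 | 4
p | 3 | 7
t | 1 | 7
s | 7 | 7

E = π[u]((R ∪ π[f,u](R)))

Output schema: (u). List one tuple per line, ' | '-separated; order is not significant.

Row counts bottom-up:
  R → 4
  R → 4
  π[f,u](R) → 4
  (R ∪ π[f,u](R)) → 8
  π[u]((R ∪ π[f,u](R))) → 8

== RESULT ==
u
p
p
q
q
q
q
r
r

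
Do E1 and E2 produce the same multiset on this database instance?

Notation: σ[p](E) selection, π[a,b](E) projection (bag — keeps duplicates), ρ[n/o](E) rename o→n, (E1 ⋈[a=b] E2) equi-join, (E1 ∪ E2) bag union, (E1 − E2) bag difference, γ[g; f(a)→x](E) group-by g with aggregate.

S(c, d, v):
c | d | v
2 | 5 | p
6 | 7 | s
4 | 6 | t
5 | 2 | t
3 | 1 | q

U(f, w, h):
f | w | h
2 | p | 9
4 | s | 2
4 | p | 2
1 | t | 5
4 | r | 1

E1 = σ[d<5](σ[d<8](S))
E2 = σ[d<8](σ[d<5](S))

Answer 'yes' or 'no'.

E1 per-node cardinality:
  S → 5
  σ[d<8](S) → 5
  σ[d<5](σ[d<8](S)) → 2
E2 per-node cardinality:
  S → 5
  σ[d<5](S) → 2
  σ[d<8](σ[d<5](S)) → 2

E1 and E2 produce the same multiset:
c | d | v
3 | 1 | q
5 | 2 | t

yes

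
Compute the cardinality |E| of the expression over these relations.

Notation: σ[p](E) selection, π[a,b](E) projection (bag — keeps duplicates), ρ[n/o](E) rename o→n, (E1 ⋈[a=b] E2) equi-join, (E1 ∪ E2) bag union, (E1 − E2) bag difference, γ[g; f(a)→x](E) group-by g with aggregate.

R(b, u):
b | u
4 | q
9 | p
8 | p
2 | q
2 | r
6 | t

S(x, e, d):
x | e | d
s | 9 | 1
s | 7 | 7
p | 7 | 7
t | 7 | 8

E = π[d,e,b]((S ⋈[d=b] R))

Per-node cardinality:
  S → 4
  R → 6
  (S ⋈[d=b] R) → 1
  π[d,e,b]((S ⋈[d=b] R)) → 1

|E| = 1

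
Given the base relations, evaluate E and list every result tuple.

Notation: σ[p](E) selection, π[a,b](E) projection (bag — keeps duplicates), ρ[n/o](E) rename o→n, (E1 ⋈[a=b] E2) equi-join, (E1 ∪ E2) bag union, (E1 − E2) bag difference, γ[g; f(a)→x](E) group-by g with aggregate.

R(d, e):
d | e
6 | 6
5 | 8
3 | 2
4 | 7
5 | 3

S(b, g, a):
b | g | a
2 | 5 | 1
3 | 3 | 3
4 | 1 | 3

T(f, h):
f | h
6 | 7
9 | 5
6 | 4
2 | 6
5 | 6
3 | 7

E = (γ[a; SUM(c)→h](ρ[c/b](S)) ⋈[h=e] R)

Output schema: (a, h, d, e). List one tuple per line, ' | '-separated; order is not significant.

Row counts bottom-up:
  S → 3
  ρ[c/b](S) → 3
  γ[a; SUM(c)→h](ρ[c/b](S)) → 2
  R → 5
  (γ[a; SUM(c)→h](ρ[c/b](S)) ⋈[h=e] R) → 2

== RESULT ==
a | h | d | e
1 | 2 | 3 | 2
3 | 7 | 4 | 7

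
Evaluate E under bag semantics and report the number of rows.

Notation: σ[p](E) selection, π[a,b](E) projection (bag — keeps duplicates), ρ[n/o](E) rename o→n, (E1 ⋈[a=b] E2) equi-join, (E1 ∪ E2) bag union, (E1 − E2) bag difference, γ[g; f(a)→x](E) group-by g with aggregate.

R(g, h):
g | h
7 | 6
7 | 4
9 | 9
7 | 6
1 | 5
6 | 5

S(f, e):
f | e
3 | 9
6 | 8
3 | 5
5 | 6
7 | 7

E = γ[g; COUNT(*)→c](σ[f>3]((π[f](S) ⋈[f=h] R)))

Per-node cardinality:
  S → 5
  π[f](S) → 5
  R → 6
  (π[f](S) ⋈[f=h] R) → 4
  σ[f>3]((π[f](S) ⋈[f=h] R)) → 4
  γ[g; COUNT(*)→c](σ[f>3]((π[f](S) ⋈[f=h] R))) → 3

|E| = 3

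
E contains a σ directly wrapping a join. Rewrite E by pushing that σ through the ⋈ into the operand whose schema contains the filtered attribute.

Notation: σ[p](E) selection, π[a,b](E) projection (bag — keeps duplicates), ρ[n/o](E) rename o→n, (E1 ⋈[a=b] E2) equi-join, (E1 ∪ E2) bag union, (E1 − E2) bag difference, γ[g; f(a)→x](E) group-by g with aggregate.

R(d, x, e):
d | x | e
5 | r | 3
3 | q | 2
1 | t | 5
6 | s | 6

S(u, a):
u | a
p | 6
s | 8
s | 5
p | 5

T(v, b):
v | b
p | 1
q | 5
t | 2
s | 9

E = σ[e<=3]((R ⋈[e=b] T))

σ filters on e, owned by the left side.
E' = (σ[e<=3](R) ⋈[e=b] T)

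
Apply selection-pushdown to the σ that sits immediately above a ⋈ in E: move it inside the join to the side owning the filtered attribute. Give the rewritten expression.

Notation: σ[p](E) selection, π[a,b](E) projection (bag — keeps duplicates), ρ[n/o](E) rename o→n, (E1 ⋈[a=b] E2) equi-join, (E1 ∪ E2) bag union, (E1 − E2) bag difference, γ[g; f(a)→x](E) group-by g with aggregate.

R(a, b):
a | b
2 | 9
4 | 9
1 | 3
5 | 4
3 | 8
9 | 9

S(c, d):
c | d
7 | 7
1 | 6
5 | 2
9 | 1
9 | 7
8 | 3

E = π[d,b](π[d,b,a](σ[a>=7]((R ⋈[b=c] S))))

σ filters on a, owned by the left side.
E' = π[d,b](π[d,b,a]((σ[a>=7](R) ⋈[b=c] S)))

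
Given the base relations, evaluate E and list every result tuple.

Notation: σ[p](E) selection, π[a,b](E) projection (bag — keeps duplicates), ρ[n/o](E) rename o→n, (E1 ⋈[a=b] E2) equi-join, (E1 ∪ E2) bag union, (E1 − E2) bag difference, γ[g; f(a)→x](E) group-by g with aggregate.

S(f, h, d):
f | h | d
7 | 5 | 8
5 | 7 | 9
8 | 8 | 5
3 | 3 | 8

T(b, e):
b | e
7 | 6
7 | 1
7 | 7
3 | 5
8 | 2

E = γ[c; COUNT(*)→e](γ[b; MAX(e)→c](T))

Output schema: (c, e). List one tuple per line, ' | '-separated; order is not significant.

Per-node cardinality:
  T → 5
  γ[b; MAX(e)→c](T) → 3
  γ[c; COUNT(*)→e](γ[b; MAX(e)→c](T)) → 3

== RESULT ==
c | e
2 | 1
5 | 1
7 | 1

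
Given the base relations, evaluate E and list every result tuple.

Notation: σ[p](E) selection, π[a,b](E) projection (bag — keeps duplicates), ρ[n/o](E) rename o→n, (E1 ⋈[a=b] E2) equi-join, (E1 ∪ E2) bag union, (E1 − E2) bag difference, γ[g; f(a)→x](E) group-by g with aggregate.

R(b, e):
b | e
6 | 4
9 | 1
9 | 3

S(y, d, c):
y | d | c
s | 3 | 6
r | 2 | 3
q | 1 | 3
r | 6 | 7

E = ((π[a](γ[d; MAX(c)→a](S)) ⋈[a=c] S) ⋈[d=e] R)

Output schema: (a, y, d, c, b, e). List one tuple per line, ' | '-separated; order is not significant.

Row counts bottom-up:
  S → 4
  γ[d; MAX(c)→a](S) → 4
  π[a](γ[d; MAX(c)→a](S)) → 4
  S → 4
  (π[a](γ[d; MAX(c)→a](S)) ⋈[a=c] S) → 6
  R → 3
  ((π[a](γ[d; MAX(c)→a](S)) ⋈[a=c] S) ⋈[d=e] R) → 3

== RESULT ==
a | y | d | c | b | e
3 | q | 1 | 3 | 9 | 1
3 | q | 1 | 3 | 9 | 1
6 | s | 3 | 6 | 9 | 3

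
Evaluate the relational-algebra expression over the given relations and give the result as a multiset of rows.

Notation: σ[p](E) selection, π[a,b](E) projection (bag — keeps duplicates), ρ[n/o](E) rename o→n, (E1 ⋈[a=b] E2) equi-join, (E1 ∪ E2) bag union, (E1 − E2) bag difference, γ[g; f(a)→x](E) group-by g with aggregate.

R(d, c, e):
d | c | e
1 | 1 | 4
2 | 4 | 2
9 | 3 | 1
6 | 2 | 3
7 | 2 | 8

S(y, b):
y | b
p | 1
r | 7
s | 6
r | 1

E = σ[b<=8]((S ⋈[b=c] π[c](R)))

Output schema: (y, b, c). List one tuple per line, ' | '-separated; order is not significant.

Per-node cardinality:
  S → 4
  R → 5
  π[c](R) → 5
  (S ⋈[b=c] π[c](R)) → 2
  σ[b<=8]((S ⋈[b=c] π[c](R))) → 2

== RESULT ==
y | b | c
p | 1 | 1
r | 1 | 1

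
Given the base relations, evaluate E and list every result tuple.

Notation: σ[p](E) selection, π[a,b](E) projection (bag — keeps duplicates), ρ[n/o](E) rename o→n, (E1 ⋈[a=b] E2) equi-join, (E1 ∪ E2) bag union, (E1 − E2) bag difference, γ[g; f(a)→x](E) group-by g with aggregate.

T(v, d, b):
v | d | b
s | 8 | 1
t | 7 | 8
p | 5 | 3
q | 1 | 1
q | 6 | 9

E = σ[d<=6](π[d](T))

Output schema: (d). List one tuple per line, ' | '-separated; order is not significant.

Subexpression sizes:
  T → 5
  π[d](T) → 5
  σ[d<=6](π[d](T)) → 3

== RESULT ==
d
1
5
6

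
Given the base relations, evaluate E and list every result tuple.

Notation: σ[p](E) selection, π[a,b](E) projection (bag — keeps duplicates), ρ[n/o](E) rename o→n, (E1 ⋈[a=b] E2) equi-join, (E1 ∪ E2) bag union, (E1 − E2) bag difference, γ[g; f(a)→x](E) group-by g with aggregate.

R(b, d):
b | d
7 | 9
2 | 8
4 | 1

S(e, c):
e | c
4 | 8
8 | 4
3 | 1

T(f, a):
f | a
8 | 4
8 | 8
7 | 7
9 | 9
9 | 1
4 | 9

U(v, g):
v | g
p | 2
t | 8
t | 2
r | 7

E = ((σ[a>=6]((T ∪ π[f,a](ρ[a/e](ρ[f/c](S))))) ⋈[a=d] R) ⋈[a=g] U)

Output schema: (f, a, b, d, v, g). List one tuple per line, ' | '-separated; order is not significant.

Subexpression sizes:
  T → 6
  S → 3
  ρ[f/c](S) → 3
  ρ[a/e](ρ[f/c](S)) → 3
  π[f,a](ρ[a/e](ρ[f/c](S))) → 3
  (T ∪ π[f,a](ρ[a/e](ρ[f/c](S)))) → 9
  σ[a>=6]((T ∪ π[f,a](ρ[a/e](ρ[f/c](S))))) → 5
  R → 3
  (σ[a>=6]((T ∪ π[f,a](ρ[a/e](ρ[f/c](S))))) ⋈[a=d] R) → 4
  U → 4
  ((σ[a>=6]((T ∪ π[f,a](ρ[a/e](ρ[f/c](S))))) ⋈[a=d] R) ⋈[a=g] U) → 2

== RESULT ==
f | a | b | d | v | g
4 | 8 | 2 | 8 | t | 8
8 | 8 | 2 | 8 | t | 8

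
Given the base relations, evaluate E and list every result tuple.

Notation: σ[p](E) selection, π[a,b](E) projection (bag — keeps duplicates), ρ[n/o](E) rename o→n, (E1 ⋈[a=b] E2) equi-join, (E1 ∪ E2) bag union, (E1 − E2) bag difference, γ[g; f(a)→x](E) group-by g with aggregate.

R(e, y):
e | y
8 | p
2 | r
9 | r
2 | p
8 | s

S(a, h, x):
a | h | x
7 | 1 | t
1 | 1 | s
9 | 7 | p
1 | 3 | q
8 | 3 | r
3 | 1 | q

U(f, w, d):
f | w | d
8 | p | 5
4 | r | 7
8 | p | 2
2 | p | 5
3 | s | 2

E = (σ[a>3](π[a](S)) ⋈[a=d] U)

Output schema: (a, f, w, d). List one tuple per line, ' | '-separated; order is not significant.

Stepwise |·|:
  S → 6
  π[a](S) → 6
  σ[a>3](π[a](S)) → 3
  U → 5
  (σ[a>3](π[a](S)) ⋈[a=d] U) → 1

== RESULT ==
a | f | w | d
7 | 4 | r | 7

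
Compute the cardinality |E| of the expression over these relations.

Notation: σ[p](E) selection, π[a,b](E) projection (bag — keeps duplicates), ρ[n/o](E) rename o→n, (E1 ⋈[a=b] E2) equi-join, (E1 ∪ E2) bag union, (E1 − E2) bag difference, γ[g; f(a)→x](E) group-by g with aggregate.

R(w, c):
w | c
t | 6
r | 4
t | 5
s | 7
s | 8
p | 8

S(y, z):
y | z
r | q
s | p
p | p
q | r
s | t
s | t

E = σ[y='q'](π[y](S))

Per-node cardinality:
  S → 6
  π[y](S) → 6
  σ[y='q'](π[y](S)) → 1

|E| = 1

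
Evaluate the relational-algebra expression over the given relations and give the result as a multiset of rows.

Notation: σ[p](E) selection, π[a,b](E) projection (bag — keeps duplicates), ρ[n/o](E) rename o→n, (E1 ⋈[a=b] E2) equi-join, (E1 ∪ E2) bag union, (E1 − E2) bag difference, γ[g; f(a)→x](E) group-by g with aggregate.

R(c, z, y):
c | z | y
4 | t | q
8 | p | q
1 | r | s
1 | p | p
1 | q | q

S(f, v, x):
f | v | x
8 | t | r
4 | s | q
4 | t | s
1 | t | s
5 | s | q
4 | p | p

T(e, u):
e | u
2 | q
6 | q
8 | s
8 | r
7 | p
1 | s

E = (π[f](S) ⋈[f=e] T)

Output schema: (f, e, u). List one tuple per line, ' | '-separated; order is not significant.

Per-node cardinality:
  S → 6
  π[f](S) → 6
  T → 6
  (π[f](S) ⋈[f=e] T) → 3

== RESULT ==
f | e | u
1 | 1 | s
8 | 8 | r
8 | 8 | s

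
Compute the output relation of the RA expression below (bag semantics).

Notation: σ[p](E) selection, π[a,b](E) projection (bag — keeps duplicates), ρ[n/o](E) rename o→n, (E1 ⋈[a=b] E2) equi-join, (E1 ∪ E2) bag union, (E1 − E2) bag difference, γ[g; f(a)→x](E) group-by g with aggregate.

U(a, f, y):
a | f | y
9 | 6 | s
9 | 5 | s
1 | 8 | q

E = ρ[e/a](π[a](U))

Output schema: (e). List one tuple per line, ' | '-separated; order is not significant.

Subexpression sizes:
  U → 3
  π[a](U) → 3
  ρ[e/a](π[a](U)) → 3

== RESULT ==
e
1
9
9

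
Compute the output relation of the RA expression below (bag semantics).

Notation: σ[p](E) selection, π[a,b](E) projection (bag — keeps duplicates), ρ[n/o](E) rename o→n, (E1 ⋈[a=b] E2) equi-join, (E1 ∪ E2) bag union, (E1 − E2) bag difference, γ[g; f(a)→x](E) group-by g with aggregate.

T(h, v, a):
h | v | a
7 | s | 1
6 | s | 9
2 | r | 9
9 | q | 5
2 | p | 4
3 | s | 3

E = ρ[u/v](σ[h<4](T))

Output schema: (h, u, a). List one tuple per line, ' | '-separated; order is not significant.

Stepwise |·|:
  T → 6
  σ[h<4](T) → 3
  ρ[u/v](σ[h<4](T)) → 3

== RESULT ==
h | u | a
2 | p | 4
2 | r | 9
3 | s | 3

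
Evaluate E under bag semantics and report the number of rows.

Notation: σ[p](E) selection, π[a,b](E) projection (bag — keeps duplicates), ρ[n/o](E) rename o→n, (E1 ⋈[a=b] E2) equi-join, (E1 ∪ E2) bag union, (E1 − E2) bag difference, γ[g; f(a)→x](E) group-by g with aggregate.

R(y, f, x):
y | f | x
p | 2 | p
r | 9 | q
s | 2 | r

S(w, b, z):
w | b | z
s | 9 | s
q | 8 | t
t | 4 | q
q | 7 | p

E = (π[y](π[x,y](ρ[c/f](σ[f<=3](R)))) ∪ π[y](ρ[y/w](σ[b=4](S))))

Per-node cardinality:
  R → 3
  σ[f<=3](R) → 2
  ρ[c/f](σ[f<=3](R)) → 2
  π[x,y](ρ[c/f](σ[f<=3](R))) → 2
  π[y](π[x,y](ρ[c/f](σ[f<=3](R)))) → 2
  S → 4
  σ[b=4](S) → 1
  ρ[y/w](σ[b=4](S)) → 1
  π[y](ρ[y/w](σ[b=4](S))) → 1
  (π[y](π[x,y](ρ[c/f](σ[f<=3](R)))) ∪ π[y](ρ[y/w](σ[b=4](S)))) → 3

|E| = 3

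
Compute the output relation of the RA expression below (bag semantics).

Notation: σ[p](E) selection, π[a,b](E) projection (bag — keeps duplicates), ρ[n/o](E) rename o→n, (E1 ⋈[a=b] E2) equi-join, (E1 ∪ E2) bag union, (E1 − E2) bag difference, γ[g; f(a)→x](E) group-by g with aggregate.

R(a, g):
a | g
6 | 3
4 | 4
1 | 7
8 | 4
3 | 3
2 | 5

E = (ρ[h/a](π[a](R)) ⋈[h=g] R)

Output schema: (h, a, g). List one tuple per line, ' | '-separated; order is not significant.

Stepwise |·|:
  R → 6
  π[a](R) → 6
  ρ[h/a](π[a](R)) → 6
  R → 6
  (ρ[h/a](π[a](R)) ⋈[h=g] R) → 4

== RESULT ==
h | a | g
3 | 3 | 3
3 | 6 | 3
4 | 4 | 4
4 | 8 | 4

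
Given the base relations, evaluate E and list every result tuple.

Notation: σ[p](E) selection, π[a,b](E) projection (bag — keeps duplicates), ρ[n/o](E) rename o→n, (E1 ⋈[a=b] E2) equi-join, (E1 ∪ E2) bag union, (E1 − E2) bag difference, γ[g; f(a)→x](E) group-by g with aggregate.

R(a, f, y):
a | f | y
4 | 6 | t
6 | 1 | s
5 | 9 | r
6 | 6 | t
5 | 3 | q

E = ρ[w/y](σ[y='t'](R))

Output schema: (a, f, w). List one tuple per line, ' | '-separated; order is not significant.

Row counts bottom-up:
  R → 5
  σ[y='t'](R) → 2
  ρ[w/y](σ[y='t'](R)) → 2

== RESULT ==
a | f | w
4 | 6 | t
6 | 6 | t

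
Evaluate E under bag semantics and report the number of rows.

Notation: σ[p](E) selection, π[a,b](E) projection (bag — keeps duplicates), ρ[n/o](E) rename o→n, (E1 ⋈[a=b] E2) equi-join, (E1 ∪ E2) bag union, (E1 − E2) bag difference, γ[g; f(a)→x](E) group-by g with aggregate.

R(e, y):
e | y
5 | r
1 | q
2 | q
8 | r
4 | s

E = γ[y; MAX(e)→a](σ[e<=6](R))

Subexpression sizes:
  R → 5
  σ[e<=6](R) → 4
  γ[y; MAX(e)→a](σ[e<=6](R)) → 3

|E| = 3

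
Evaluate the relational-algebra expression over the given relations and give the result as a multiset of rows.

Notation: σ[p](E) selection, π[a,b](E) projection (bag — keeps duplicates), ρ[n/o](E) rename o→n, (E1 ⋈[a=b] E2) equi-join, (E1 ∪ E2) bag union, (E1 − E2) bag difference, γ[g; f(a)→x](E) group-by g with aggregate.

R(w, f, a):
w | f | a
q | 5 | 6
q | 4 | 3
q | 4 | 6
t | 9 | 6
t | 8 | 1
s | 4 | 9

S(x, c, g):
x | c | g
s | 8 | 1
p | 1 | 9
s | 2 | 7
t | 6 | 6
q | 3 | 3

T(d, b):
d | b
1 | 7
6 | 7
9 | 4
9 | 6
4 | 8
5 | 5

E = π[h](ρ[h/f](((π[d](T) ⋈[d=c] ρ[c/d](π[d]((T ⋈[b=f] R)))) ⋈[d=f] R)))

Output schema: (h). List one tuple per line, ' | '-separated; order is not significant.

Stepwise |·|:
  T → 6
  π[d](T) → 6
  T → 6
  R → 6
  (T ⋈[b=f] R) → 5
  π[d]((T ⋈[b=f] R)) → 5
  ρ[c/d](π[d]((T ⋈[b=f] R))) → 5
  (π[d](T) ⋈[d=c] ρ[c/d](π[d]((T ⋈[b=f] R)))) → 8
  R → 6
  ((π[d](T) ⋈[d=c] ρ[c/d](π[d]((T ⋈[b=f] R)))) ⋈[d=f] R) → 10
  ρ[h/f](((π[d](T) ⋈[d=c] ρ[c/d](π[d]((T ⋈[b=f] R)))) ⋈[d=f] R)) → 10
  π[h](ρ[h/f](((π[d](T) ⋈[d=c] ρ[c/d](π[d]((T ⋈[b=f] R)))) ⋈[d=f] R))) → 10

== RESULT ==
h
4
4
4
5
9
9
9
9
9
9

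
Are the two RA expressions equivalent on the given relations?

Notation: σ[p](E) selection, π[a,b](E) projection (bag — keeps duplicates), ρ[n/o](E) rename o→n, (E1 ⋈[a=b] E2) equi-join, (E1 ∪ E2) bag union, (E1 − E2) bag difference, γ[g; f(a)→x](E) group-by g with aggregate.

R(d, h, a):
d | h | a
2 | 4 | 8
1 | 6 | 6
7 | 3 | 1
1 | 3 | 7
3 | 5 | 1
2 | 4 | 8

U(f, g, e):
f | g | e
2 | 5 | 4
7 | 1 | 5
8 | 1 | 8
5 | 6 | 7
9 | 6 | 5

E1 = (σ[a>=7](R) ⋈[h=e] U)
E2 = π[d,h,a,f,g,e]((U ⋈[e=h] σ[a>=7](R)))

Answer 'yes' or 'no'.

E1 row counts bottom-up:
  R → 6
  σ[a>=7](R) → 3
  U → 5
  (σ[a>=7](R) ⋈[h=e] U) → 2
E2 row counts bottom-up:
  U → 5
  R → 6
  σ[a>=7](R) → 3
  (U ⋈[e=h] σ[a>=7](R)) → 2
  π[d,h,a,f,g,e]((U ⋈[e=h] σ[a>=7](R))) → 2

E1 and E2 produce the same multiset:
d | h | a | f | g | e
2 | 4 | 8 | 2 | 5 | 4
2 | 4 | 8 | 2 | 5 | 4

yes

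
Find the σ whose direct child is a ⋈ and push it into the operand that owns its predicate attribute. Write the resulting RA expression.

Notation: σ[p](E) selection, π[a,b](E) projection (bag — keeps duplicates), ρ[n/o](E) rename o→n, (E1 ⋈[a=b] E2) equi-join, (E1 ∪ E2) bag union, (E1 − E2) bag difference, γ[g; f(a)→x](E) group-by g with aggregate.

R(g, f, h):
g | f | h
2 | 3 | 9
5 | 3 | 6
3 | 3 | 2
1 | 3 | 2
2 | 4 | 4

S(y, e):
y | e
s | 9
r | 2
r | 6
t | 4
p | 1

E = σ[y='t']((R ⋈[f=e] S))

σ filters on y, owned by the right side.
E' = (R ⋈[f=e] σ[y='t'](S))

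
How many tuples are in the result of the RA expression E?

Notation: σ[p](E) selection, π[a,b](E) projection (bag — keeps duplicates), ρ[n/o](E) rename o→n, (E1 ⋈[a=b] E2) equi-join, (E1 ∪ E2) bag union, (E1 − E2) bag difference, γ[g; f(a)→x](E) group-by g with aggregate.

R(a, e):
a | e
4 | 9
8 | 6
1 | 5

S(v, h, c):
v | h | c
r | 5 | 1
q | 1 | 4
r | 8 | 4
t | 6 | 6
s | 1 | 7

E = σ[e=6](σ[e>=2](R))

Row counts bottom-up:
  R → 3
  σ[e>=2](R) → 3
  σ[e=6](σ[e>=2](R)) → 1

|E| = 1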